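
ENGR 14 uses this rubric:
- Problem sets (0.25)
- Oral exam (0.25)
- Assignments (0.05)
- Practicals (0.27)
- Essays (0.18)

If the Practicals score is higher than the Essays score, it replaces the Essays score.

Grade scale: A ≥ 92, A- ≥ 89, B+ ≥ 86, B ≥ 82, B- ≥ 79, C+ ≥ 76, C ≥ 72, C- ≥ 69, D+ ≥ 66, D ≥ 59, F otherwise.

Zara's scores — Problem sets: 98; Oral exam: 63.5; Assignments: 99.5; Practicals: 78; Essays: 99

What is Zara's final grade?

Practicals (78) ≤ Essays (99), so Essays stays at 99.
Weighted total:
  Problem sets 98 × 0.25 = 24.5
  Oral exam 63.5 × 0.25 = 15.875
  Assignments 99.5 × 0.05 = 4.975
  Practicals 78 × 0.27 = 21.06
  Essays 99 × 0.18 = 17.82
Sum = 84.23
84.23 is ≥ 82 and < 86 → B

B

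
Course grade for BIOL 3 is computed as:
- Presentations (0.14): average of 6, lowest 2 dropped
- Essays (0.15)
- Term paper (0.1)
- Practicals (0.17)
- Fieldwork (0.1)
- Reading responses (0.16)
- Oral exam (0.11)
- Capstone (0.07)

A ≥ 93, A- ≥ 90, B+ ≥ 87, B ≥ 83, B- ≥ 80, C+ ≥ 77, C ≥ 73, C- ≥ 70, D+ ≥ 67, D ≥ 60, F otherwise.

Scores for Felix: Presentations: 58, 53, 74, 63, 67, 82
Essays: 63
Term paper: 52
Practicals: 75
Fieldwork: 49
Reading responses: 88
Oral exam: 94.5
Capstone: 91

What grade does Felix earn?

C

Presentations: drop 53, 58 → average of remaining 4 = 286/4 = 71.5
Weighted total:
  Presentations 71.5 × 0.14 = 10.01
  Essays 63 × 0.15 = 9.45
  Term paper 52 × 0.1 = 5.2
  Practicals 75 × 0.17 = 12.75
  Fieldwork 49 × 0.1 = 4.9
  Reading responses 88 × 0.16 = 14.08
  Oral exam 94.5 × 0.11 = 10.395
  Capstone 91 × 0.07 = 6.37
Sum = 73.155
73.155 is ≥ 73 and < 77 → C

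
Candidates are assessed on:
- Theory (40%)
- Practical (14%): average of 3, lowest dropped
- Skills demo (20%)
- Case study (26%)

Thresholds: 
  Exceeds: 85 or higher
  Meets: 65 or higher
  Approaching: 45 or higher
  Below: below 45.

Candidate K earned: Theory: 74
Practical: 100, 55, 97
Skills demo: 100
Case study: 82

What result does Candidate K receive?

Practical: drop 55 → average of remaining 2 = 197/2 = 98.5
Weighted total:
  Theory 74 × 0.4 = 29.6
  Practical 98.5 × 0.14 = 13.79
  Skills demo 100 × 0.2 = 20
  Case study 82 × 0.26 = 21.32
Sum = 84.71
84.71 is ≥ 65 and < 85 → Meets

Meets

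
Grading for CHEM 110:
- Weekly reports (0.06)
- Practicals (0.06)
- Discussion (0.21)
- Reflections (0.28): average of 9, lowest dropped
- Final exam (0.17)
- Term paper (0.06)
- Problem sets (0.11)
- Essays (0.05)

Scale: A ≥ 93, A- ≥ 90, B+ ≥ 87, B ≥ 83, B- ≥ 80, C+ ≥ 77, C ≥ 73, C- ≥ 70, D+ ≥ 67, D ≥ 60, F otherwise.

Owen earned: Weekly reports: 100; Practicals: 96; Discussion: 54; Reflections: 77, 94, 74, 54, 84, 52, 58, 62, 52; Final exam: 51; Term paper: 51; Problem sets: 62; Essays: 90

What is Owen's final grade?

D

Reflections: drop 52 → average of remaining 8 = 555/8 = 69.375
Weighted total:
  Weekly reports 100 × 0.06 = 6
  Practicals 96 × 0.06 = 5.76
  Discussion 54 × 0.21 = 11.34
  Reflections 69.375 × 0.28 = 19.425
  Final exam 51 × 0.17 = 8.67
  Term paper 51 × 0.06 = 3.06
  Problem sets 62 × 0.11 = 6.82
  Essays 90 × 0.05 = 4.5
Sum = 65.575
65.575 is ≥ 60 and < 67 → D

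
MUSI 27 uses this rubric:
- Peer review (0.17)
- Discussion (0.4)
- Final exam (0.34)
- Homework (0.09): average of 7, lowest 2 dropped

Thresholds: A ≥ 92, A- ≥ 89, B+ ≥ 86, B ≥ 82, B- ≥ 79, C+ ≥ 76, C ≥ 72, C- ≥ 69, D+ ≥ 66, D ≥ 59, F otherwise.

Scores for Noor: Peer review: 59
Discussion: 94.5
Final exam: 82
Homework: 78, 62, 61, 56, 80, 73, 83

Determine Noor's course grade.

Homework: drop 56, 61 → average of remaining 5 = 376/5 = 75.2
Weighted total:
  Peer review 59 × 0.17 = 10.03
  Discussion 94.5 × 0.4 = 37.8
  Final exam 82 × 0.34 = 27.88
  Homework 75.2 × 0.09 = 6.768
Sum = 82.478
82.478 is ≥ 82 and < 86 → B

B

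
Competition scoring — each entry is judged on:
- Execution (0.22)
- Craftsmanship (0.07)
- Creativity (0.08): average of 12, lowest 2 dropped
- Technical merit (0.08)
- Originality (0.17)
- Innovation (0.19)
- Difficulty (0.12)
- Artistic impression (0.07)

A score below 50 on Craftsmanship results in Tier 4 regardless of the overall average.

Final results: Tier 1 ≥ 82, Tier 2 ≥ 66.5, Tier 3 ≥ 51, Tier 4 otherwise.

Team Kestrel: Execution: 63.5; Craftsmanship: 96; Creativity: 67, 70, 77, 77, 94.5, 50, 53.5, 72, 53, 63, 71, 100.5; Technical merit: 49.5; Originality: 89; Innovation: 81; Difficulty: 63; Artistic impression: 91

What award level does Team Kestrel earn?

Creativity: drop 50, 53 → average of remaining 10 = 745.5/10 = 74.55
Craftsmanship score 96 ≥ 50: minimum met.
Weighted total:
  Execution 63.5 × 0.22 = 13.97
  Craftsmanship 96 × 0.07 = 6.72
  Creativity 74.55 × 0.08 = 5.964
  Technical merit 49.5 × 0.08 = 3.96
  Originality 89 × 0.17 = 15.13
  Innovation 81 × 0.19 = 15.39
  Difficulty 63 × 0.12 = 7.56
  Artistic impression 91 × 0.07 = 6.37
Sum = 75.064
75.064 is ≥ 66.5 and < 82 → Tier 2

Tier 2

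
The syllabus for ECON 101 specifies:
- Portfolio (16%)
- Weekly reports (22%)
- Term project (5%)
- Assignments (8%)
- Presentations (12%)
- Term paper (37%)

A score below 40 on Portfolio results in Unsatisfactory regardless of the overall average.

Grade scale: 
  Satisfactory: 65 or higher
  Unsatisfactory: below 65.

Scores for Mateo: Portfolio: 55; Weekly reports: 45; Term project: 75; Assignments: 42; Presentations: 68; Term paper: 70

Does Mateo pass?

Portfolio score 55 ≥ 40: minimum met.
Weighted total:
  Portfolio 55 × 0.16 = 8.8
  Weekly reports 45 × 0.22 = 9.9
  Term project 75 × 0.05 = 3.75
  Assignments 42 × 0.08 = 3.36
  Presentations 68 × 0.12 = 8.16
  Term paper 70 × 0.37 = 25.9
Sum = 59.87
59.87 < 65 → Unsatisfactory

Unsatisfactory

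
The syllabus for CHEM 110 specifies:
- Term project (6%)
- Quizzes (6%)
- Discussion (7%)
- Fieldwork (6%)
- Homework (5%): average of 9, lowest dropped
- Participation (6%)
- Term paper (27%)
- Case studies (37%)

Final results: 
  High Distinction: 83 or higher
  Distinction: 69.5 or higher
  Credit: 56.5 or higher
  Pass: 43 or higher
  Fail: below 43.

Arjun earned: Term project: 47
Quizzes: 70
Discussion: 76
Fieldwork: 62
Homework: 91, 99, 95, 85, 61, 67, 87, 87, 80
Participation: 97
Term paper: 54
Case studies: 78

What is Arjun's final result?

Distinction

Homework: drop 61 → average of remaining 8 = 691/8 = 86.375
Weighted total:
  Term project 47 × 0.06 = 2.82
  Quizzes 70 × 0.06 = 4.2
  Discussion 76 × 0.07 = 5.32
  Fieldwork 62 × 0.06 = 3.72
  Homework 86.375 × 0.05 = 4.31875
  Participation 97 × 0.06 = 5.82
  Term paper 54 × 0.27 = 14.58
  Case studies 78 × 0.37 = 28.86
Sum = 69.63875
69.63875 is ≥ 69.5 and < 83 → Distinction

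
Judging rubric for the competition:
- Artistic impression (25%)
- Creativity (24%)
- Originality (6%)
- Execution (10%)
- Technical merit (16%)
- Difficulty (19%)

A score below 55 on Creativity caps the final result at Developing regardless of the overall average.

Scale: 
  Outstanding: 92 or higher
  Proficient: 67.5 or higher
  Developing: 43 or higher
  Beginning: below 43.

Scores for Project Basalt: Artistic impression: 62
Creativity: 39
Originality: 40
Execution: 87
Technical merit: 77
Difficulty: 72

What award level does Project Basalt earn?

Developing

Creativity score 39 < 55: minimum not met.
Weighted total:
  Artistic impression 62 × 0.25 = 15.5
  Creativity 39 × 0.24 = 9.36
  Originality 40 × 0.06 = 2.4
  Execution 87 × 0.1 = 8.7
  Technical merit 77 × 0.16 = 12.32
  Difficulty 72 × 0.19 = 13.68
Sum = 61.96
61.96 would be Developing; cap at Developing applies → Developing.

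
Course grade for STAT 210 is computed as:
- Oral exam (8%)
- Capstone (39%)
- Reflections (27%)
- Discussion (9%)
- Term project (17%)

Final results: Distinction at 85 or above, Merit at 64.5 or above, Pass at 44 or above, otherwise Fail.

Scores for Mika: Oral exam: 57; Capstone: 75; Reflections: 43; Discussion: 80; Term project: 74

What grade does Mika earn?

Weighted total:
  Oral exam 57 × 0.08 = 4.56
  Capstone 75 × 0.39 = 29.25
  Reflections 43 × 0.27 = 11.61
  Discussion 80 × 0.09 = 7.2
  Term project 74 × 0.17 = 12.58
Sum = 65.2
65.2 is ≥ 64.5 and < 85 → Merit

Merit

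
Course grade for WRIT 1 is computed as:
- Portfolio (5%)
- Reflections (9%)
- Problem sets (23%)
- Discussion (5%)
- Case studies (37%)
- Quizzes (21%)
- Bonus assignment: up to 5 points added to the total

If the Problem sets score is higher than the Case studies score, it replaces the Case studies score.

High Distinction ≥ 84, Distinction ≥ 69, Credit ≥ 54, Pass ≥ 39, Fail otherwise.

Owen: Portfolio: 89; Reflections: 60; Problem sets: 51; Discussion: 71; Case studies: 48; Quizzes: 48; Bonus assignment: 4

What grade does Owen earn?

Problem sets (51) > Case studies (48), so Case studies counts as 51.
Weighted total:
  Portfolio 89 × 0.05 = 4.45
  Reflections 60 × 0.09 = 5.4
  Problem sets 51 × 0.23 = 11.73
  Discussion 71 × 0.05 = 3.55
  Case studies 51 × 0.37 = 18.87
  Quizzes 48 × 0.21 = 10.08
Sum = 54.08
Bonus assignment: 54.08 + 4 = 58.08
58.08 is ≥ 54 and < 69 → Credit

Credit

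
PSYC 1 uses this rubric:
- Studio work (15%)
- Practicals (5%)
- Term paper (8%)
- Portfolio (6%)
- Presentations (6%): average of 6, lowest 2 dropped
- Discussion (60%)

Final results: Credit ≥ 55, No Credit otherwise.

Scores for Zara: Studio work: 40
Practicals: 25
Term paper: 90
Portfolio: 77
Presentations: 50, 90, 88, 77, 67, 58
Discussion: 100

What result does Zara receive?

Presentations: drop 50, 58 → average of remaining 4 = 322/4 = 80.5
Weighted total:
  Studio work 40 × 0.15 = 6
  Practicals 25 × 0.05 = 1.25
  Term paper 90 × 0.08 = 7.2
  Portfolio 77 × 0.06 = 4.62
  Presentations 80.5 × 0.06 = 4.83
  Discussion 100 × 0.6 = 60
Sum = 83.9
83.9 ≥ 55 → Credit

Credit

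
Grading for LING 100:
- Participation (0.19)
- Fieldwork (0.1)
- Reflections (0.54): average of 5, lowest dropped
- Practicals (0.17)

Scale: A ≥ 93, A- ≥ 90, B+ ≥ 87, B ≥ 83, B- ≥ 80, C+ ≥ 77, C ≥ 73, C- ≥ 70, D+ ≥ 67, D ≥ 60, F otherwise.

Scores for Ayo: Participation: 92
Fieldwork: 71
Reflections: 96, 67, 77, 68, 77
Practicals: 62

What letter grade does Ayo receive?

C+

Reflections: drop 67 → average of remaining 4 = 318/4 = 79.5
Weighted total:
  Participation 92 × 0.19 = 17.48
  Fieldwork 71 × 0.1 = 7.1
  Reflections 79.5 × 0.54 = 42.93
  Practicals 62 × 0.17 = 10.54
Sum = 78.05
78.05 is ≥ 77 and < 80 → C+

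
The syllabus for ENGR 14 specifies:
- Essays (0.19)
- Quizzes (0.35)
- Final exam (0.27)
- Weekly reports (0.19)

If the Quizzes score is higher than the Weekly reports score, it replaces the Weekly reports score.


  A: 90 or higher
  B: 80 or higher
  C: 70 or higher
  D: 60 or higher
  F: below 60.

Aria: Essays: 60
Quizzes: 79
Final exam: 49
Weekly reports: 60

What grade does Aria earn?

Quizzes (79) > Weekly reports (60), so Weekly reports counts as 79.
Weighted total:
  Essays 60 × 0.19 = 11.4
  Quizzes 79 × 0.35 = 27.65
  Final exam 49 × 0.27 = 13.23
  Weekly reports 79 × 0.19 = 15.01
Sum = 67.29
67.29 is ≥ 60 and < 70 → D

D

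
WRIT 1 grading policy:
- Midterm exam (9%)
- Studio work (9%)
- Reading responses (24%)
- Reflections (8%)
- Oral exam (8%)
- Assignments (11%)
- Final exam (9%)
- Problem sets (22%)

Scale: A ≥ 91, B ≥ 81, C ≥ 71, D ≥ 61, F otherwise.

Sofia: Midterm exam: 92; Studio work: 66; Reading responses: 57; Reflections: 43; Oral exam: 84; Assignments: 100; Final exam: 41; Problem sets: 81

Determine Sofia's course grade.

Weighted total:
  Midterm exam 92 × 0.09 = 8.28
  Studio work 66 × 0.09 = 5.94
  Reading responses 57 × 0.24 = 13.68
  Reflections 43 × 0.08 = 3.44
  Oral exam 84 × 0.08 = 6.72
  Assignments 100 × 0.11 = 11
  Final exam 41 × 0.09 = 3.69
  Problem sets 81 × 0.22 = 17.82
Sum = 70.57
70.57 is ≥ 61 and < 71 → D

D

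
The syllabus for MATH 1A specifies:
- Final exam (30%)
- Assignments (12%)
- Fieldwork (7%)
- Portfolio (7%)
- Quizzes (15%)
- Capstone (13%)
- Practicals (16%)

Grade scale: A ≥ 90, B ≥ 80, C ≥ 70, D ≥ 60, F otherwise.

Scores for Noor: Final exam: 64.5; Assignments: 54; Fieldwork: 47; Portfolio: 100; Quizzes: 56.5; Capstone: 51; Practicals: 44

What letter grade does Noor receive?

Weighted total:
  Final exam 64.5 × 0.3 = 19.35
  Assignments 54 × 0.12 = 6.48
  Fieldwork 47 × 0.07 = 3.29
  Portfolio 100 × 0.07 = 7
  Quizzes 56.5 × 0.15 = 8.475
  Capstone 51 × 0.13 = 6.63
  Practicals 44 × 0.16 = 7.04
Sum = 58.265
58.265 < 60 → F

F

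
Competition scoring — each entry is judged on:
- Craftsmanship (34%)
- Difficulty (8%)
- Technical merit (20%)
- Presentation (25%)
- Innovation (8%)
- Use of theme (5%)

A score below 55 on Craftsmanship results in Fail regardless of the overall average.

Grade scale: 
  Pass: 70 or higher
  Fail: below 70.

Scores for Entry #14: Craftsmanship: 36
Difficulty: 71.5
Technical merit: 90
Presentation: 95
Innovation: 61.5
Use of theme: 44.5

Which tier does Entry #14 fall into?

Fail

Craftsmanship score 36 < 55: minimum not met.
Weighted total:
  Craftsmanship 36 × 0.34 = 12.24
  Difficulty 71.5 × 0.08 = 5.72
  Technical merit 90 × 0.2 = 18
  Presentation 95 × 0.25 = 23.75
  Innovation 61.5 × 0.08 = 4.92
  Use of theme 44.5 × 0.05 = 2.225
Sum = 66.855
Because the Craftsmanship minimum was not met, the result is Fail.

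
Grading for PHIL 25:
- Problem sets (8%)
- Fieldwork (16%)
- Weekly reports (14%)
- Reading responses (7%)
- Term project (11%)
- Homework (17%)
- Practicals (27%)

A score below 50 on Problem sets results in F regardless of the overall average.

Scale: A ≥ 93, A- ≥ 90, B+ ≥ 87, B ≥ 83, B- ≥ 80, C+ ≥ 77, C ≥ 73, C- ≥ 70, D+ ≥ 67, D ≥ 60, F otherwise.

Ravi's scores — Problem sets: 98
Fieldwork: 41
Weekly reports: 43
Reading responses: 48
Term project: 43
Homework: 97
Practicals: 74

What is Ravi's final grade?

D

Problem sets score 98 ≥ 50: minimum met.
Weighted total:
  Problem sets 98 × 0.08 = 7.84
  Fieldwork 41 × 0.16 = 6.56
  Weekly reports 43 × 0.14 = 6.02
  Reading responses 48 × 0.07 = 3.36
  Term project 43 × 0.11 = 4.73
  Homework 97 × 0.17 = 16.49
  Practicals 74 × 0.27 = 19.98
Sum = 64.98
64.98 is ≥ 60 and < 67 → D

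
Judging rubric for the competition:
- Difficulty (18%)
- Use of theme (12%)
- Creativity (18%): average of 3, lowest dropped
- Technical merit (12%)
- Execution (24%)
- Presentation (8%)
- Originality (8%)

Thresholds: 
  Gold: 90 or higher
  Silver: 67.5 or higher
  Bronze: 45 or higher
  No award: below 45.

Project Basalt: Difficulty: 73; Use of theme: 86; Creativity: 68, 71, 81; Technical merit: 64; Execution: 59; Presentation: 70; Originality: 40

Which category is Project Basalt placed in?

Silver

Creativity: drop 68 → average of remaining 2 = 152/2 = 76
Weighted total:
  Difficulty 73 × 0.18 = 13.14
  Use of theme 86 × 0.12 = 10.32
  Creativity 76 × 0.18 = 13.68
  Technical merit 64 × 0.12 = 7.68
  Execution 59 × 0.24 = 14.16
  Presentation 70 × 0.08 = 5.6
  Originality 40 × 0.08 = 3.2
Sum = 67.78
67.78 is ≥ 67.5 and < 90 → Silver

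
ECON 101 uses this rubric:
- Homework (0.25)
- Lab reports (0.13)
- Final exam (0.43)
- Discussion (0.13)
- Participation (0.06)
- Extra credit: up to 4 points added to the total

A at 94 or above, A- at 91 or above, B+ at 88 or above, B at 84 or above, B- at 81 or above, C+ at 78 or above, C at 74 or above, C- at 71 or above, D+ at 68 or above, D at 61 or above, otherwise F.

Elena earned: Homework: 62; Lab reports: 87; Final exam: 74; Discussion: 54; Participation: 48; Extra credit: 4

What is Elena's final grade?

Weighted total:
  Homework 62 × 0.25 = 15.5
  Lab reports 87 × 0.13 = 11.31
  Final exam 74 × 0.43 = 31.82
  Discussion 54 × 0.13 = 7.02
  Participation 48 × 0.06 = 2.88
Sum = 68.53
Extra credit: 68.53 + 4 = 72.53
72.53 is ≥ 71 and < 74 → C-

C-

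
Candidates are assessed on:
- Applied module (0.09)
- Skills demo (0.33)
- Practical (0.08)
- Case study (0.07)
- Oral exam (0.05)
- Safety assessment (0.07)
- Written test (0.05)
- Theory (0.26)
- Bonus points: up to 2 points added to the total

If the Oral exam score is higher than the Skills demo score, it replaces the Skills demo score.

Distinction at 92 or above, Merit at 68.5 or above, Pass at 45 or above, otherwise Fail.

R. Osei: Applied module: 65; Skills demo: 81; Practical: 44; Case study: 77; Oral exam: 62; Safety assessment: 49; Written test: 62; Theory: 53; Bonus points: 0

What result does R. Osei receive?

Pass

Oral exam (62) ≤ Skills demo (81), so Skills demo stays at 81.
Weighted total:
  Applied module 65 × 0.09 = 5.85
  Skills demo 81 × 0.33 = 26.73
  Practical 44 × 0.08 = 3.52
  Case study 77 × 0.07 = 5.39
  Oral exam 62 × 0.05 = 3.1
  Safety assessment 49 × 0.07 = 3.43
  Written test 62 × 0.05 = 3.1
  Theory 53 × 0.26 = 13.78
Sum = 64.9
Bonus points: 64.9 + 0 = 64.9
64.9 is ≥ 45 and < 68.5 → Pass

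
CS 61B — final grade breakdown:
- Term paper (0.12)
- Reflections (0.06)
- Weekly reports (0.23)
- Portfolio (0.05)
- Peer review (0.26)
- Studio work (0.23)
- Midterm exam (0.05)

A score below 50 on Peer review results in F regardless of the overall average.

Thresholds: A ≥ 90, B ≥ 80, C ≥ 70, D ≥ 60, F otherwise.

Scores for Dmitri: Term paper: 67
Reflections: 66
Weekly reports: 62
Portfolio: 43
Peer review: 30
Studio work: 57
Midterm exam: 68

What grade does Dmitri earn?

Peer review score 30 < 50: minimum not met.
Weighted total:
  Term paper 67 × 0.12 = 8.04
  Reflections 66 × 0.06 = 3.96
  Weekly reports 62 × 0.23 = 14.26
  Portfolio 43 × 0.05 = 2.15
  Peer review 30 × 0.26 = 7.8
  Studio work 57 × 0.23 = 13.11
  Midterm exam 68 × 0.05 = 3.4
Sum = 52.72
Because the Peer review minimum was not met, the result is F.

F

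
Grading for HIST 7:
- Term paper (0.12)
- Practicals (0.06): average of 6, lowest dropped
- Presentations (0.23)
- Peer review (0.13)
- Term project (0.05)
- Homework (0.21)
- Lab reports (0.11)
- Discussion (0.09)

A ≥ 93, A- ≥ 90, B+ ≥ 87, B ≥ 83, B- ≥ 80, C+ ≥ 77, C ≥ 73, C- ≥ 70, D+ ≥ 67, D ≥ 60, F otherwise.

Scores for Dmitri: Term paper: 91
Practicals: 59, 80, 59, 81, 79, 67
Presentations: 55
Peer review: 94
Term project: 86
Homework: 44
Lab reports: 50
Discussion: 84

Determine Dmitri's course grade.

D

Practicals: drop 59 → average of remaining 5 = 366/5 = 73.2
Weighted total:
  Term paper 91 × 0.12 = 10.92
  Practicals 73.2 × 0.06 = 4.392
  Presentations 55 × 0.23 = 12.65
  Peer review 94 × 0.13 = 12.22
  Term project 86 × 0.05 = 4.3
  Homework 44 × 0.21 = 9.24
  Lab reports 50 × 0.11 = 5.5
  Discussion 84 × 0.09 = 7.56
Sum = 66.782
66.782 is ≥ 60 and < 67 → D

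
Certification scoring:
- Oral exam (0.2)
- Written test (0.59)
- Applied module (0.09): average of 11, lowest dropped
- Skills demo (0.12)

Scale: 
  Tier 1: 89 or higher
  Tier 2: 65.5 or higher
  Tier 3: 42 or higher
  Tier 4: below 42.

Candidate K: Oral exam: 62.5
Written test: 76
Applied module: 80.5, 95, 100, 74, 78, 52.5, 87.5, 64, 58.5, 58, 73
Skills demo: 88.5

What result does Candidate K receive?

Tier 2

Applied module: drop 52.5 → average of remaining 10 = 768.5/10 = 76.85
Weighted total:
  Oral exam 62.5 × 0.2 = 12.5
  Written test 76 × 0.59 = 44.84
  Applied module 76.85 × 0.09 = 6.9165
  Skills demo 88.5 × 0.12 = 10.62
Sum = 74.8765
74.8765 is ≥ 65.5 and < 89 → Tier 2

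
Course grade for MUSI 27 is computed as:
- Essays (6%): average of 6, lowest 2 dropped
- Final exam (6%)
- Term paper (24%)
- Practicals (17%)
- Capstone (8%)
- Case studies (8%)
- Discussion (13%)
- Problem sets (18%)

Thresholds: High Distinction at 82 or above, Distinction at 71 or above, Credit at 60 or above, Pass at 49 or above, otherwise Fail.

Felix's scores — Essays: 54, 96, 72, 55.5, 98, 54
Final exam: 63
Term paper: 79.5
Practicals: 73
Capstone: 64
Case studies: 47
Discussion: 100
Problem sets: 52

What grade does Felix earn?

Distinction

Essays: drop 54, 54 → average of remaining 4 = 321.5/4 = 80.375
Weighted total:
  Essays 80.375 × 0.06 = 4.8225
  Final exam 63 × 0.06 = 3.78
  Term paper 79.5 × 0.24 = 19.08
  Practicals 73 × 0.17 = 12.41
  Capstone 64 × 0.08 = 5.12
  Case studies 47 × 0.08 = 3.76
  Discussion 100 × 0.13 = 13
  Problem sets 52 × 0.18 = 9.36
Sum = 71.3325
71.3325 is ≥ 71 and < 82 → Distinction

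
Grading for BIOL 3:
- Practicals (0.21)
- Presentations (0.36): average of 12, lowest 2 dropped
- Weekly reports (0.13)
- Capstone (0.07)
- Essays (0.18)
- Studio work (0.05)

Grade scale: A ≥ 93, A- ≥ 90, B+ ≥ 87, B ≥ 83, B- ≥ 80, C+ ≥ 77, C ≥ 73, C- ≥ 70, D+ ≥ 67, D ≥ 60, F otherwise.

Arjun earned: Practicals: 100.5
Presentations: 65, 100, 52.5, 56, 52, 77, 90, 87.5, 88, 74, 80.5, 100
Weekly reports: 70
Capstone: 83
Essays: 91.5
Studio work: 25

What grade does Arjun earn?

B

Presentations: drop 52, 52.5 → average of remaining 10 = 818/10 = 81.8
Weighted total:
  Practicals 100.5 × 0.21 = 21.105
  Presentations 81.8 × 0.36 = 29.448
  Weekly reports 70 × 0.13 = 9.1
  Capstone 83 × 0.07 = 5.81
  Essays 91.5 × 0.18 = 16.47
  Studio work 25 × 0.05 = 1.25
Sum = 83.183
83.183 is ≥ 83 and < 87 → B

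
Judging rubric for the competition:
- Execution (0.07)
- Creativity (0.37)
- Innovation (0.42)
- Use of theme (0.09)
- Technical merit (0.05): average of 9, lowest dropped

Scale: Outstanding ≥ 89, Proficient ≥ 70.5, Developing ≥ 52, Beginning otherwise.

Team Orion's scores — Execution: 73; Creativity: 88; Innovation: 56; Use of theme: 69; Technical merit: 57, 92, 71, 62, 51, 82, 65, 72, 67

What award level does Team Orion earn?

Technical merit: drop 51 → average of remaining 8 = 568/8 = 71
Weighted total:
  Execution 73 × 0.07 = 5.11
  Creativity 88 × 0.37 = 32.56
  Innovation 56 × 0.42 = 23.52
  Use of theme 69 × 0.09 = 6.21
  Technical merit 71 × 0.05 = 3.55
Sum = 70.95
70.95 is ≥ 70.5 and < 89 → Proficient

Proficient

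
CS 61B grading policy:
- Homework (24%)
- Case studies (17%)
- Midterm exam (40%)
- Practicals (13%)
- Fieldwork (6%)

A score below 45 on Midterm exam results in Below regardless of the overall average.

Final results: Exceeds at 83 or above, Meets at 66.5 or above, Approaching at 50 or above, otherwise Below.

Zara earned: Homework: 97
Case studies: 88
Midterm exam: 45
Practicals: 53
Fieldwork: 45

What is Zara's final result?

Approaching

Midterm exam score 45 ≥ 45: minimum met.
Weighted total:
  Homework 97 × 0.24 = 23.28
  Case studies 88 × 0.17 = 14.96
  Midterm exam 45 × 0.4 = 18
  Practicals 53 × 0.13 = 6.89
  Fieldwork 45 × 0.06 = 2.7
Sum = 65.83
65.83 is ≥ 50 and < 66.5 → Approaching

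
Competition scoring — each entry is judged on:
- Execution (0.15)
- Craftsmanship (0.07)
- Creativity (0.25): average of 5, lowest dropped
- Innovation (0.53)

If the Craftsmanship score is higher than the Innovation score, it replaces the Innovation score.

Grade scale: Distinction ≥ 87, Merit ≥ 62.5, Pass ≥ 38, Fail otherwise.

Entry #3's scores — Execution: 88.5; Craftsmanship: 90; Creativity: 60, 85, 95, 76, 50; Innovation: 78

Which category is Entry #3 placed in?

Distinction

Creativity: drop 50 → average of remaining 4 = 316/4 = 79
Craftsmanship (90) > Innovation (78), so Innovation counts as 90.
Weighted total:
  Execution 88.5 × 0.15 = 13.275
  Craftsmanship 90 × 0.07 = 6.3
  Creativity 79 × 0.25 = 19.75
  Innovation 90 × 0.53 = 47.7
Sum = 87.025
87.025 ≥ 87 → Distinction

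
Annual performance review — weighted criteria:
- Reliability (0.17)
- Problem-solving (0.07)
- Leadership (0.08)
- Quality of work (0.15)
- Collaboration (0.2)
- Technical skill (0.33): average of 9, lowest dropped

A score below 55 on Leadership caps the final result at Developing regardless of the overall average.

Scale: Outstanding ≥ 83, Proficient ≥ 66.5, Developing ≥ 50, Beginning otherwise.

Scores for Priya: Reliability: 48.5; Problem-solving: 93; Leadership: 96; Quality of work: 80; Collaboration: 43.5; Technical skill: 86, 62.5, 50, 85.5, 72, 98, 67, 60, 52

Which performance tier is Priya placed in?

Technical skill: drop 50 → average of remaining 8 = 583/8 = 72.875
Leadership score 96 ≥ 55: minimum met.
Weighted total:
  Reliability 48.5 × 0.17 = 8.245
  Problem-solving 93 × 0.07 = 6.51
  Leadership 96 × 0.08 = 7.68
  Quality of work 80 × 0.15 = 12
  Collaboration 43.5 × 0.2 = 8.7
  Technical skill 72.875 × 0.33 = 24.04875
Sum = 67.18375
67.18375 is ≥ 66.5 and < 83 → Proficient

Proficient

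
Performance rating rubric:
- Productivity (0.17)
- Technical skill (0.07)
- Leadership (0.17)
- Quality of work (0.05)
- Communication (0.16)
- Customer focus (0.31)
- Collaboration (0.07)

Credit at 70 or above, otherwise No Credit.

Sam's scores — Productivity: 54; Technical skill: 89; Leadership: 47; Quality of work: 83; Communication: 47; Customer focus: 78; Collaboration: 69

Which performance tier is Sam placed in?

Weighted total:
  Productivity 54 × 0.17 = 9.18
  Technical skill 89 × 0.07 = 6.23
  Leadership 47 × 0.17 = 7.99
  Quality of work 83 × 0.05 = 4.15
  Communication 47 × 0.16 = 7.52
  Customer focus 78 × 0.31 = 24.18
  Collaboration 69 × 0.07 = 4.83
Sum = 64.08
64.08 < 70 → No Credit

No Credit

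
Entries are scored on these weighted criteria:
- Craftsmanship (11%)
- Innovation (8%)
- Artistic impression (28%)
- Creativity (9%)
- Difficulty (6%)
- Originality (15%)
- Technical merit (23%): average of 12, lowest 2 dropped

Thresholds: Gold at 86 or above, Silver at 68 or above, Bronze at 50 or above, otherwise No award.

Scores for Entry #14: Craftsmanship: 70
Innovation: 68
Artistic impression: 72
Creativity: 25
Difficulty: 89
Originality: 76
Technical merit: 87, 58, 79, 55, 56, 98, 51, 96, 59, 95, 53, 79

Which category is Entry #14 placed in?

Silver

Technical merit: drop 51, 53 → average of remaining 10 = 762/10 = 76.2
Weighted total:
  Craftsmanship 70 × 0.11 = 7.7
  Innovation 68 × 0.08 = 5.44
  Artistic impression 72 × 0.28 = 20.16
  Creativity 25 × 0.09 = 2.25
  Difficulty 89 × 0.06 = 5.34
  Originality 76 × 0.15 = 11.4
  Technical merit 76.2 × 0.23 = 17.526
Sum = 69.816
69.816 is ≥ 68 and < 86 → Silver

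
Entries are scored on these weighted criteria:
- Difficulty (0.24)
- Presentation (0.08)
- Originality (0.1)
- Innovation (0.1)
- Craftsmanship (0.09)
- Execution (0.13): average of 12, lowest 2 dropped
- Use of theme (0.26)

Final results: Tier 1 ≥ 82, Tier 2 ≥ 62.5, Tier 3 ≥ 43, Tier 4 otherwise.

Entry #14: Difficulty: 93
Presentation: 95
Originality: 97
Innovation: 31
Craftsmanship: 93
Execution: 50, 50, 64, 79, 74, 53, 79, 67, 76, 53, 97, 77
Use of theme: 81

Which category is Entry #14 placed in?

Tier 2

Execution: drop 50, 50 → average of remaining 10 = 719/10 = 71.9
Weighted total:
  Difficulty 93 × 0.24 = 22.32
  Presentation 95 × 0.08 = 7.6
  Originality 97 × 0.1 = 9.7
  Innovation 31 × 0.1 = 3.1
  Craftsmanship 93 × 0.09 = 8.37
  Execution 71.9 × 0.13 = 9.347
  Use of theme 81 × 0.26 = 21.06
Sum = 81.497
81.497 is ≥ 62.5 and < 82 → Tier 2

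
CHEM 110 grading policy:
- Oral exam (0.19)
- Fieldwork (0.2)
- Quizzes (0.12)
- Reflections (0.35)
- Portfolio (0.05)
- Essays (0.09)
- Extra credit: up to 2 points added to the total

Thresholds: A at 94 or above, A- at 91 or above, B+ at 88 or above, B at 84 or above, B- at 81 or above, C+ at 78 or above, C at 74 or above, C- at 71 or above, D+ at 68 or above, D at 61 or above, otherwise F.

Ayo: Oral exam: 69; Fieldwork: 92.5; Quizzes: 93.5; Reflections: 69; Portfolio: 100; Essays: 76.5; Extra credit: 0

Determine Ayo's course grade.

C+

Weighted total:
  Oral exam 69 × 0.19 = 13.11
  Fieldwork 92.5 × 0.2 = 18.5
  Quizzes 93.5 × 0.12 = 11.22
  Reflections 69 × 0.35 = 24.15
  Portfolio 100 × 0.05 = 5
  Essays 76.5 × 0.09 = 6.885
Sum = 78.865
Extra credit: 78.865 + 0 = 78.865
78.865 is ≥ 78 and < 81 → C+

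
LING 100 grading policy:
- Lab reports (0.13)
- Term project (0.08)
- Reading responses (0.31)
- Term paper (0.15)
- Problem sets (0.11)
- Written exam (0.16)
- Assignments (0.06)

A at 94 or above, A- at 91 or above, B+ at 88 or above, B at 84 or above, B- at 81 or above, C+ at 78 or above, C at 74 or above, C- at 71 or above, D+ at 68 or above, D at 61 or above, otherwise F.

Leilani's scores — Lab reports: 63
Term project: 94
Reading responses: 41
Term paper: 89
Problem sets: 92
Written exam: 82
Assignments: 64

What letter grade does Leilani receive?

Weighted total:
  Lab reports 63 × 0.13 = 8.19
  Term project 94 × 0.08 = 7.52
  Reading responses 41 × 0.31 = 12.71
  Term paper 89 × 0.15 = 13.35
  Problem sets 92 × 0.11 = 10.12
  Written exam 82 × 0.16 = 13.12
  Assignments 64 × 0.06 = 3.84
Sum = 68.85
68.85 is ≥ 68 and < 71 → D+

D+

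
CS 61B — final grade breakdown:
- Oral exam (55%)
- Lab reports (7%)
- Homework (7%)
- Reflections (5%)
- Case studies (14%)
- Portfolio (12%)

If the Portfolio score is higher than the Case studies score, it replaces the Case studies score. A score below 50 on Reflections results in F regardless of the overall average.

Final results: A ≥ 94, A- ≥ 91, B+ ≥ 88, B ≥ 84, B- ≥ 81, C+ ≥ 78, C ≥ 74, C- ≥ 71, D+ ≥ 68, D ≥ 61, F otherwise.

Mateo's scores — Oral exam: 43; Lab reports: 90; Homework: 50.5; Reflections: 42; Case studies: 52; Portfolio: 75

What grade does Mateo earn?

Portfolio (75) > Case studies (52), so Case studies counts as 75.
Reflections score 42 < 50: minimum not met.
Weighted total:
  Oral exam 43 × 0.55 = 23.65
  Lab reports 90 × 0.07 = 6.3
  Homework 50.5 × 0.07 = 3.535
  Reflections 42 × 0.05 = 2.1
  Case studies 75 × 0.14 = 10.5
  Portfolio 75 × 0.12 = 9
Sum = 55.085
Because the Reflections minimum was not met, the result is F.

F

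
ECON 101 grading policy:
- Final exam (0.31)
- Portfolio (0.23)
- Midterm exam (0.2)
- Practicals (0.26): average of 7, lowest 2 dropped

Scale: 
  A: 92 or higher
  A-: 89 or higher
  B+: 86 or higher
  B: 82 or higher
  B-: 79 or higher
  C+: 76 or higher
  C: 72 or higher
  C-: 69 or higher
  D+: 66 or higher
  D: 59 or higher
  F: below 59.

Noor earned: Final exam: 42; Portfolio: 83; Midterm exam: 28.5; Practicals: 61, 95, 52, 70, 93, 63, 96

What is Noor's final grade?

D

Practicals: drop 52, 61 → average of remaining 5 = 417/5 = 83.4
Weighted total:
  Final exam 42 × 0.31 = 13.02
  Portfolio 83 × 0.23 = 19.09
  Midterm exam 28.5 × 0.2 = 5.7
  Practicals 83.4 × 0.26 = 21.684
Sum = 59.494
59.494 is ≥ 59 and < 66 → D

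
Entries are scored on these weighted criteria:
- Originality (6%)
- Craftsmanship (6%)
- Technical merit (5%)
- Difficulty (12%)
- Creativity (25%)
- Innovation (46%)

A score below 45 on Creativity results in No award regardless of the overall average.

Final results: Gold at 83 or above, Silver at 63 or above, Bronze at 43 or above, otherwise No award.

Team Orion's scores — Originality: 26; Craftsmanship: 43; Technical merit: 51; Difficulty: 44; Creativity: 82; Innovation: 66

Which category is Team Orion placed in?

Creativity score 82 ≥ 45: minimum met.
Weighted total:
  Originality 26 × 0.06 = 1.56
  Craftsmanship 43 × 0.06 = 2.58
  Technical merit 51 × 0.05 = 2.55
  Difficulty 44 × 0.12 = 5.28
  Creativity 82 × 0.25 = 20.5
  Innovation 66 × 0.46 = 30.36
Sum = 62.83
62.83 is ≥ 43 and < 63 → Bronze

Bronze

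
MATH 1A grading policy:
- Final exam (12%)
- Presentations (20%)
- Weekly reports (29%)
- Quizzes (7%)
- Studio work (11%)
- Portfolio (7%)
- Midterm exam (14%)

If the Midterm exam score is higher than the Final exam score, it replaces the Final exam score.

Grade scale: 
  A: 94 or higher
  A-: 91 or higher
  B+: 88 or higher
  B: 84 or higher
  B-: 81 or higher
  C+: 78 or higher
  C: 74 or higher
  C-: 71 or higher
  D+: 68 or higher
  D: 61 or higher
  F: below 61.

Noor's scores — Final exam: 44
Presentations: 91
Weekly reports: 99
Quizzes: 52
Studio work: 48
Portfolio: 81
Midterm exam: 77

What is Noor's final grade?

Midterm exam (77) > Final exam (44), so Final exam counts as 77.
Weighted total:
  Final exam 77 × 0.12 = 9.24
  Presentations 91 × 0.2 = 18.2
  Weekly reports 99 × 0.29 = 28.71
  Quizzes 52 × 0.07 = 3.64
  Studio work 48 × 0.11 = 5.28
  Portfolio 81 × 0.07 = 5.67
  Midterm exam 77 × 0.14 = 10.78
Sum = 81.52
81.52 is ≥ 81 and < 84 → B-

B-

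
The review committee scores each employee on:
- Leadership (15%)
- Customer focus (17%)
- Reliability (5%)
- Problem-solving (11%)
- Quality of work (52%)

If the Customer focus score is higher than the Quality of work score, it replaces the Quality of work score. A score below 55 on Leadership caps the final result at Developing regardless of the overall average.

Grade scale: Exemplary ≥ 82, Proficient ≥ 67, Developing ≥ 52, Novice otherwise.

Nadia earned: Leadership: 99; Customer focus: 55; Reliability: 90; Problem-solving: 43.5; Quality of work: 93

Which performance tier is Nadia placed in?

Proficient

Customer focus (55) ≤ Quality of work (93), so Quality of work stays at 93.
Leadership score 99 ≥ 55: minimum met.
Weighted total:
  Leadership 99 × 0.15 = 14.85
  Customer focus 55 × 0.17 = 9.35
  Reliability 90 × 0.05 = 4.5
  Problem-solving 43.5 × 0.11 = 4.785
  Quality of work 93 × 0.52 = 48.36
Sum = 81.845
81.845 is ≥ 67 and < 82 → Proficient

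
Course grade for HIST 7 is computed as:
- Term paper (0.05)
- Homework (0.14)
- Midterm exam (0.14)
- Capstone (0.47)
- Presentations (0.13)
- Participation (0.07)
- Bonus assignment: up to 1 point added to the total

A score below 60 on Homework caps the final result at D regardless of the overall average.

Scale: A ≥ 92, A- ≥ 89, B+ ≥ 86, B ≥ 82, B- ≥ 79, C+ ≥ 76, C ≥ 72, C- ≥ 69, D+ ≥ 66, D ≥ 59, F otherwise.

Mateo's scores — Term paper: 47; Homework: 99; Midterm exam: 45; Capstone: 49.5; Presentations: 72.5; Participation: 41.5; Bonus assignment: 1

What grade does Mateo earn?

Homework score 99 ≥ 60: minimum met.
Weighted total:
  Term paper 47 × 0.05 = 2.35
  Homework 99 × 0.14 = 13.86
  Midterm exam 45 × 0.14 = 6.3
  Capstone 49.5 × 0.47 = 23.265
  Presentations 72.5 × 0.13 = 9.425
  Participation 41.5 × 0.07 = 2.905
Sum = 58.105
Bonus assignment: 58.105 + 1 = 59.105
59.105 is ≥ 59 and < 66 → D

D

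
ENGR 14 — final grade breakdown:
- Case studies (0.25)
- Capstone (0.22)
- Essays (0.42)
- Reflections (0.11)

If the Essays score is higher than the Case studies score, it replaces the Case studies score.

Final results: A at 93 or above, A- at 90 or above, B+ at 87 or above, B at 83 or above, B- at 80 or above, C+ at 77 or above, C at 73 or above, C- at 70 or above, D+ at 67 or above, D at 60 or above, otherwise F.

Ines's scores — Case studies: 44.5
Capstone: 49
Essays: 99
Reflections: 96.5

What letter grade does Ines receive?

B+

Essays (99) > Case studies (44.5), so Case studies counts as 99.
Weighted total:
  Case studies 99 × 0.25 = 24.75
  Capstone 49 × 0.22 = 10.78
  Essays 99 × 0.42 = 41.58
  Reflections 96.5 × 0.11 = 10.615
Sum = 87.725
87.725 is ≥ 87 and < 90 → B+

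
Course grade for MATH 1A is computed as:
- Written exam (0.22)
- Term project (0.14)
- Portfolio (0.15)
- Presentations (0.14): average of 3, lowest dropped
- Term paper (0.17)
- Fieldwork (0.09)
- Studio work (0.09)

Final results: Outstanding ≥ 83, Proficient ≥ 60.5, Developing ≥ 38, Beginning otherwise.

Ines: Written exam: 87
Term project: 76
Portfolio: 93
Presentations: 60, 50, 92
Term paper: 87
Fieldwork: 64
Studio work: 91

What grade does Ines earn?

Outstanding

Presentations: drop 50 → average of remaining 2 = 152/2 = 76
Weighted total:
  Written exam 87 × 0.22 = 19.14
  Term project 76 × 0.14 = 10.64
  Portfolio 93 × 0.15 = 13.95
  Presentations 76 × 0.14 = 10.64
  Term paper 87 × 0.17 = 14.79
  Fieldwork 64 × 0.09 = 5.76
  Studio work 91 × 0.09 = 8.19
Sum = 83.11
83.11 ≥ 83 → Outstanding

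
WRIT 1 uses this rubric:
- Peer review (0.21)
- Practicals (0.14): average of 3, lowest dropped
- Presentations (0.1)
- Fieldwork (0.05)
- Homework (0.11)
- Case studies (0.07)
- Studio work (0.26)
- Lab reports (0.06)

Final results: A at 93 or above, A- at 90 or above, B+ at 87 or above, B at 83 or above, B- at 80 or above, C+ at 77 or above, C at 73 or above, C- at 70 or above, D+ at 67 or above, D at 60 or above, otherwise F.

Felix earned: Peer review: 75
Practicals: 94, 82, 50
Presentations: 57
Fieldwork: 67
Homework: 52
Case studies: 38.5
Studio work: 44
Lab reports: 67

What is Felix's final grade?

D

Practicals: drop 50 → average of remaining 2 = 176/2 = 88
Weighted total:
  Peer review 75 × 0.21 = 15.75
  Practicals 88 × 0.14 = 12.32
  Presentations 57 × 0.1 = 5.7
  Fieldwork 67 × 0.05 = 3.35
  Homework 52 × 0.11 = 5.72
  Case studies 38.5 × 0.07 = 2.695
  Studio work 44 × 0.26 = 11.44
  Lab reports 67 × 0.06 = 4.02
Sum = 60.995
60.995 is ≥ 60 and < 67 → D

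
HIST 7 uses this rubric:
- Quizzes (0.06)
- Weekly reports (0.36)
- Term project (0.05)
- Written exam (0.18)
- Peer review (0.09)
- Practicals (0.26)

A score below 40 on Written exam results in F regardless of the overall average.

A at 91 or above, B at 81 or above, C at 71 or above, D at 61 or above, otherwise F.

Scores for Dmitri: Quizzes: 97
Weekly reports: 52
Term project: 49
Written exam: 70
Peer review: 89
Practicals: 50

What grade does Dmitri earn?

F

Written exam score 70 ≥ 40: minimum met.
Weighted total:
  Quizzes 97 × 0.06 = 5.82
  Weekly reports 52 × 0.36 = 18.72
  Term project 49 × 0.05 = 2.45
  Written exam 70 × 0.18 = 12.6
  Peer review 89 × 0.09 = 8.01
  Practicals 50 × 0.26 = 13
Sum = 60.6
60.6 < 61 → F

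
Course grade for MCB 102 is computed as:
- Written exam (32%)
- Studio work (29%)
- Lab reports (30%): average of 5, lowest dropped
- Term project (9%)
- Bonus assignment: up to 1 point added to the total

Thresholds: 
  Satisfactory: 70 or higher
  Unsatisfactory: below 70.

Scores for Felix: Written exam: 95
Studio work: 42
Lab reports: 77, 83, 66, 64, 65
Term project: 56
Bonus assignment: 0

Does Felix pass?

Lab reports: drop 64 → average of remaining 4 = 291/4 = 72.75
Weighted total:
  Written exam 95 × 0.32 = 30.4
  Studio work 42 × 0.29 = 12.18
  Lab reports 72.75 × 0.3 = 21.825
  Term project 56 × 0.09 = 5.04
Sum = 69.445
Bonus assignment: 69.445 + 0 = 69.445
69.445 < 70 → Unsatisfactory

Unsatisfactory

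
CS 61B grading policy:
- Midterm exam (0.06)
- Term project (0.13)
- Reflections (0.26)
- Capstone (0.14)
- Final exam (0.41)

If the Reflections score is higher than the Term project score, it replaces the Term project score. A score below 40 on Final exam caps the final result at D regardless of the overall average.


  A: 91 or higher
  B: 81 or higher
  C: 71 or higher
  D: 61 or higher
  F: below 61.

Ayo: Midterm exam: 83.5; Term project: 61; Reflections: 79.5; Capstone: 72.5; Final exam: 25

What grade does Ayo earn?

F

Reflections (79.5) > Term project (61), so Term project counts as 79.5.
Final exam score 25 < 40: minimum not met.
Weighted total:
  Midterm exam 83.5 × 0.06 = 5.01
  Term project 79.5 × 0.13 = 10.335
  Reflections 79.5 × 0.26 = 20.67
  Capstone 72.5 × 0.14 = 10.15
  Final exam 25 × 0.41 = 10.25
Sum = 56.415
56.415 would be F; cap at D applies → F.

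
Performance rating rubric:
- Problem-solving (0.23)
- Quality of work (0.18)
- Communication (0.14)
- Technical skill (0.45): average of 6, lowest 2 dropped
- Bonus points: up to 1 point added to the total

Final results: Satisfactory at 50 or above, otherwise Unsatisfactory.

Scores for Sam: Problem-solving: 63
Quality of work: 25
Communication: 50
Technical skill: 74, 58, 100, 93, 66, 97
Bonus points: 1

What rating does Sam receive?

Satisfactory

Technical skill: drop 58, 66 → average of remaining 4 = 364/4 = 91
Weighted total:
  Problem-solving 63 × 0.23 = 14.49
  Quality of work 25 × 0.18 = 4.5
  Communication 50 × 0.14 = 7
  Technical skill 91 × 0.45 = 40.95
Sum = 66.94
Bonus points: 66.94 + 1 = 67.94
67.94 ≥ 50 → Satisfactory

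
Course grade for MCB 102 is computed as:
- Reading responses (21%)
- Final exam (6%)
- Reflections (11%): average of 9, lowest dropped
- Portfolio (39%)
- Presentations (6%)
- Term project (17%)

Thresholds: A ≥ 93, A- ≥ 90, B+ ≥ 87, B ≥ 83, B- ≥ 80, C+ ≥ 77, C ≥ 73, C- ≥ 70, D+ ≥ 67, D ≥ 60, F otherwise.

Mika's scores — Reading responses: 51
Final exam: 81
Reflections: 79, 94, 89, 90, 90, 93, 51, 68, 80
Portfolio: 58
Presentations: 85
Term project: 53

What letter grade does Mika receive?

Reflections: drop 51 → average of remaining 8 = 683/8 = 85.375
Weighted total:
  Reading responses 51 × 0.21 = 10.71
  Final exam 81 × 0.06 = 4.86
  Reflections 85.375 × 0.11 = 9.39125
  Portfolio 58 × 0.39 = 22.62
  Presentations 85 × 0.06 = 5.1
  Term project 53 × 0.17 = 9.01
Sum = 61.69125
61.69125 is ≥ 60 and < 67 → D

D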